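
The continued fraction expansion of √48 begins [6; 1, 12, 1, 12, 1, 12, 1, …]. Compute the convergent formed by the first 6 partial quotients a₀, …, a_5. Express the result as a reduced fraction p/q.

Starting at the tail and folding back:
Start with 1.
12 + 1/(1/1) = 12 + 1/1 = 13/1
1 + 1/(13/1) = 1 + 1/13 = 14/13
12 + 1/(14/13) = 12 + 13/14 = 181/14
1 + 1/(181/14) = 1 + 14/181 = 195/181
6 + 1/(195/181) = 6 + 181/195 = 1351/195

1351/195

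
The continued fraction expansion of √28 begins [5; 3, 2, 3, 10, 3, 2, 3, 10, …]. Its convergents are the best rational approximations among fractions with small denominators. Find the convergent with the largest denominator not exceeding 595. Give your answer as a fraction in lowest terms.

1307/247

List convergents until the denominator exceeds the bound:
a_0 = 5: 5/1  (≤ bound)
a_1 = 3: 16/3  (≤ bound)
a_2 = 2: 37/7  (≤ bound)
a_3 = 3: 127/24  (≤ bound)
a_4 = 10: 1307/247  (≤ bound)
a_5 = 3: 4048/765  (> 595, stop)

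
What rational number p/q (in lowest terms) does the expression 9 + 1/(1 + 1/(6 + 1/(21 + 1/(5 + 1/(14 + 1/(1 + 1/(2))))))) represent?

328393/33312

a_0 = 9: 9/1
a_1 = 1: 10/1
a_2 = 6: 69/7
a_3 = 21: 1459/148
a_4 = 5: 7364/747
a_5 = 14: 104555/10606
a_6 = 1: 111919/11353
a_7 = 2: 328393/33312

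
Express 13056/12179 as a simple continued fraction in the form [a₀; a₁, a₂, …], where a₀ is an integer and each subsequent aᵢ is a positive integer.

[1; 13, 1, 7, 1, 6, 14]

13056 = 1·12179 + 877, so a_0 = 1
12179 = 13·877 + 778, so a_1 = 13
877 = 1·778 + 99, so a_2 = 1
778 = 7·99 + 85, so a_3 = 7
99 = 1·85 + 14, so a_4 = 1
85 = 6·14 + 1, so a_5 = 6
14 = 14·1 + 0, so a_6 = 14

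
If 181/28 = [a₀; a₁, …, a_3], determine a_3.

181 ÷ 28 → quotient 6, remainder 13
28 ÷ 13 → quotient 2, remainder 2
13 ÷ 2 → quotient 6, remainder 1
2 ÷ 1 → quotient 2, remainder 0

2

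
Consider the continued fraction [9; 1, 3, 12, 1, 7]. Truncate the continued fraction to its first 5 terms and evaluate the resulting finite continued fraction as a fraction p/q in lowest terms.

Start with 1.
12 + 1/(1/1) = 12 + 1/1 = 13/1
3 + 1/(13/1) = 3 + 1/13 = 40/13
1 + 1/(40/13) = 1 + 13/40 = 53/40
9 + 1/(53/40) = 9 + 40/53 = 517/53

517/53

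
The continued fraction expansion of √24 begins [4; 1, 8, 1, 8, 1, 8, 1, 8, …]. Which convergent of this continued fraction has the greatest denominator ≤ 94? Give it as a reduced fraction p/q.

436/89

a_0 = 4: 4/1  (≤ bound)
a_1 = 1: 5/1  (≤ bound)
a_2 = 8: 44/9  (≤ bound)
a_3 = 1: 49/10  (≤ bound)
a_4 = 8: 436/89  (≤ bound)
a_5 = 1: 485/99  (> 94, stop)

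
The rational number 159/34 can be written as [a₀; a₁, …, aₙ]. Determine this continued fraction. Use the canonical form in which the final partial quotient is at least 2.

Repeatedly divide and take the remainder:
⌊159/34⌋ = 4, remainder 23
⌊34/23⌋ = 1, remainder 11
⌊23/11⌋ = 2, remainder 1
⌊11/1⌋ = 11, remainder 0

[4; 1, 2, 11]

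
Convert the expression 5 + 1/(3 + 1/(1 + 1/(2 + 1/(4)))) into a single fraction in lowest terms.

Compute successive convergents:
a_0 = 5: 5/1
a_1 = 3: 16/3
a_2 = 1: 21/4
a_3 = 2: 58/11
a_4 = 4: 253/48

253/48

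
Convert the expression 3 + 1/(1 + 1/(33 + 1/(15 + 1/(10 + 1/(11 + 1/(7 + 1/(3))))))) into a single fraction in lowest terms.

5048763/1271522

Start with 3.
7 + 1/(3/1) = 7 + 1/3 = 22/3
11 + 1/(22/3) = 11 + 3/22 = 245/22
10 + 1/(245/22) = 10 + 22/245 = 2472/245
15 + 1/(2472/245) = 15 + 245/2472 = 37325/2472
33 + 1/(37325/2472) = 33 + 2472/37325 = 1234197/37325
1 + 1/(1234197/37325) = 1 + 37325/1234197 = 1271522/1234197
3 + 1/(1271522/1234197) = 3 + 1234197/1271522 = 5048763/1271522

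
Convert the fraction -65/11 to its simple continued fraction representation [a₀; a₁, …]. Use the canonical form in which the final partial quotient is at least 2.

Run the Euclidean algorithm, recording each quotient:
-65 = -6·11 + 1, so a_0 = -6
11 = 11·1 + 0, so a_1 = 11

[-6; 11]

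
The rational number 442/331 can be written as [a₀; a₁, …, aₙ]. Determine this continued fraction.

[1; 2, 1, 54, 2]

⌊442/331⌋ = 1, remainder 111
⌊331/111⌋ = 2, remainder 109
⌊111/109⌋ = 1, remainder 2
⌊109/2⌋ = 54, remainder 1
⌊2/1⌋ = 2, remainder 0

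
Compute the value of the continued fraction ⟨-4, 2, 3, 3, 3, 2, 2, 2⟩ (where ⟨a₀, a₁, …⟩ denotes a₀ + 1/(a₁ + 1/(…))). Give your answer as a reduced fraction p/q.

Compute successive convergents:
a_0 = -4: -4/1
a_1 = 2: -7/2
a_2 = 3: -25/7
a_3 = 3: -82/23
a_4 = 3: -271/76
a_5 = 2: -624/175
a_6 = 2: -1519/426
a_7 = 2: -3662/1027

-3662/1027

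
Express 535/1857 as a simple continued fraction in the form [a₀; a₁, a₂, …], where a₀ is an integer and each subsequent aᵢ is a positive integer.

⌊535/1857⌋ = 0, remainder 535
⌊1857/535⌋ = 3, remainder 252
⌊535/252⌋ = 2, remainder 31
⌊252/31⌋ = 8, remainder 4
⌊31/4⌋ = 7, remainder 3
⌊4/3⌋ = 1, remainder 1
⌊3/1⌋ = 3, remainder 0

[0; 3, 2, 8, 7, 1, 3]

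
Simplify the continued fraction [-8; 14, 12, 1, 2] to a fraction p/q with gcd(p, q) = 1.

Compute successive convergents:
a_0 = -8: -8/1
a_1 = 14: -111/14
a_2 = 12: -1340/169
a_3 = 1: -1451/183
a_4 = 2: -4242/535

-4242/535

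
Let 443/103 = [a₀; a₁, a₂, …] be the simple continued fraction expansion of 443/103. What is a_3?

10

443 ÷ 103 → quotient 4, remainder 31
103 ÷ 31 → quotient 3, remainder 10
31 ÷ 10 → quotient 3, remainder 1
10 ÷ 1 → quotient 10, remainder 0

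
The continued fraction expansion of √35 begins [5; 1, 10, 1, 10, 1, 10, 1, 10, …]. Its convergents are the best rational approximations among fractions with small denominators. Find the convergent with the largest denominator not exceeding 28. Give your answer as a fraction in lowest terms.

71/12

a_0 = 5: 5/1  (≤ bound)
a_1 = 1: 6/1  (≤ bound)
a_2 = 10: 65/11  (≤ bound)
a_3 = 1: 71/12  (≤ bound)
a_4 = 10: 775/131  (> 28, stop)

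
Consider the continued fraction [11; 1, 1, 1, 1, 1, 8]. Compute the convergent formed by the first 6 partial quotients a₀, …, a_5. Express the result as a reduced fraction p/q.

Compute successive convergents:
a_0 = 11: 11/1
a_1 = 1: 12/1
a_2 = 1: 23/2
a_3 = 1: 35/3
a_4 = 1: 58/5
a_5 = 1: 93/8

93/8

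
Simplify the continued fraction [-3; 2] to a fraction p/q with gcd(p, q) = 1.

Start with 2.
-3 + 1/(2/1) = -3 + 1/2 = -5/2

-5/2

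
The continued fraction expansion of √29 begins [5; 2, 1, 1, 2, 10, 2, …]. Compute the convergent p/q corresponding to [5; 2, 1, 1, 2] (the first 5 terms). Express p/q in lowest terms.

70/13

Start with 2.
1 + 1/(2/1) = 1 + 1/2 = 3/2
1 + 1/(3/2) = 1 + 2/3 = 5/3
2 + 1/(5/3) = 2 + 3/5 = 13/5
5 + 1/(13/5) = 5 + 5/13 = 70/13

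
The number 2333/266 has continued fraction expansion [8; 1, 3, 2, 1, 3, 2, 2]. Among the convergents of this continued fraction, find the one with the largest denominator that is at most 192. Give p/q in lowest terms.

List convergents until the denominator exceeds the bound:
a_0 = 8: 8/1  (≤ bound)
a_1 = 1: 9/1  (≤ bound)
a_2 = 3: 35/4  (≤ bound)
a_3 = 2: 79/9  (≤ bound)
a_4 = 1: 114/13  (≤ bound)
a_5 = 3: 421/48  (≤ bound)
a_6 = 2: 956/109  (≤ bound)
a_7 = 2: 2333/266  (> 192, stop)

956/109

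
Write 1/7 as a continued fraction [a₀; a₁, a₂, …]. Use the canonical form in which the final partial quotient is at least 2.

⌊1/7⌋ = 0, remainder 1
⌊7/1⌋ = 7, remainder 0

[0; 7]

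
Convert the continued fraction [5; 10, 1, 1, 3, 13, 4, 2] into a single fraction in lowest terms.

45826/8995

Build up convergents one term at a time:
a_0 = 5: 5/1
a_1 = 10: 51/10
a_2 = 1: 56/11
a_3 = 1: 107/21
a_4 = 3: 377/74
a_5 = 13: 5008/983
a_6 = 4: 20409/4006
a_7 = 2: 45826/8995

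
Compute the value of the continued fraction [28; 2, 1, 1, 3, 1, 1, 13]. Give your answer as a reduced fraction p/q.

Compute successive convergents:
a_0 = 28: 28/1
a_1 = 2: 57/2
a_2 = 1: 85/3
a_3 = 1: 142/5
a_4 = 3: 511/18
a_5 = 1: 653/23
a_6 = 1: 1164/41
a_7 = 13: 15785/556

15785/556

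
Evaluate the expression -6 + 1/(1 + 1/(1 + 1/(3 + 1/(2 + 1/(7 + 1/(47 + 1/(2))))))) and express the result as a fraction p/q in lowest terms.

Compute successive convergents:
a_0 = -6: -6/1
a_1 = 1: -5/1
a_2 = 1: -11/2
a_3 = 3: -38/7
a_4 = 2: -87/16
a_5 = 7: -647/119
a_6 = 47: -30496/5609
a_7 = 2: -61639/11337

-61639/11337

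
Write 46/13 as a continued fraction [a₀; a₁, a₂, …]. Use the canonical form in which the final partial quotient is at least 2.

46 = 3·13 + 7, so a_0 = 3
13 = 1·7 + 6, so a_1 = 1
7 = 1·6 + 1, so a_2 = 1
6 = 6·1 + 0, so a_3 = 6

[3; 1, 1, 6]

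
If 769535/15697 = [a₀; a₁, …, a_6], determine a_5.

1

⌊769535/15697⌋ = 49, remainder 382
⌊15697/382⌋ = 41, remainder 35
⌊382/35⌋ = 10, remainder 32
⌊35/32⌋ = 1, remainder 3
⌊32/3⌋ = 10, remainder 2
⌊3/2⌋ = 1, remainder 1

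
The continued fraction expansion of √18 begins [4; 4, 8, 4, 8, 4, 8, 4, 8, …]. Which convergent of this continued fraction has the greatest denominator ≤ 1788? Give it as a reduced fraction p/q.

a_0 = 4: 4/1  (≤ bound)
a_1 = 4: 17/4  (≤ bound)
a_2 = 8: 140/33  (≤ bound)
a_3 = 4: 577/136  (≤ bound)
a_4 = 8: 4756/1121  (≤ bound)
a_5 = 4: 19601/4620  (> 1788, stop)

4756/1121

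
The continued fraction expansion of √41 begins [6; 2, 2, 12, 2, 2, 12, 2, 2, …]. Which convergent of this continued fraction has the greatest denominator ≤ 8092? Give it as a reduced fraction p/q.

a_0 = 6: 6/1  (≤ bound)
a_1 = 2: 13/2  (≤ bound)
a_2 = 2: 32/5  (≤ bound)
a_3 = 12: 397/62  (≤ bound)
a_4 = 2: 826/129  (≤ bound)
a_5 = 2: 2049/320  (≤ bound)
a_6 = 12: 25414/3969  (≤ bound)
a_7 = 2: 52877/8258  (> 8092, stop)

25414/3969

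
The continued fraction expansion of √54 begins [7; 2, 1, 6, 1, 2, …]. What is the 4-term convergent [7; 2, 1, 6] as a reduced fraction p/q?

Collapse the nested fraction from the inside out:
Start with 6.
1 + 1/(6/1) = 1 + 1/6 = 7/6
2 + 1/(7/6) = 2 + 6/7 = 20/7
7 + 1/(20/7) = 7 + 7/20 = 147/20

147/20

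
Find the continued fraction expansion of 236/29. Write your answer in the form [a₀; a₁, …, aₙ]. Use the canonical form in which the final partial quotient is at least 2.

⌊236/29⌋ = 8, remainder 4
⌊29/4⌋ = 7, remainder 1
⌊4/1⌋ = 4, remainder 0

[8; 7, 4]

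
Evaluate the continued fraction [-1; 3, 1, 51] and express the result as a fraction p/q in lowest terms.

-155/207

Start with 51.
1 + 1/(51/1) = 1 + 1/51 = 52/51
3 + 1/(52/51) = 3 + 51/52 = 207/52
-1 + 1/(207/52) = -1 + 52/207 = -155/207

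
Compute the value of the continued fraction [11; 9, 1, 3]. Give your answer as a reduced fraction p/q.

433/39

Build up convergents one term at a time:
a_0 = 11: 11/1
a_1 = 9: 100/9
a_2 = 1: 111/10
a_3 = 3: 433/39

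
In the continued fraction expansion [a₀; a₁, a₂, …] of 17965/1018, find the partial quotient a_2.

Run the Euclidean algorithm, recording each quotient:
17965 ÷ 1018 → quotient 17, remainder 659
1018 ÷ 659 → quotient 1, remainder 359
659 ÷ 359 → quotient 1, remainder 300

1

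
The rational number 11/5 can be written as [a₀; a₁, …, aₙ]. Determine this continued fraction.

[2; 5]

11 ÷ 5 → quotient 2, remainder 1
5 ÷ 1 → quotient 5, remainder 0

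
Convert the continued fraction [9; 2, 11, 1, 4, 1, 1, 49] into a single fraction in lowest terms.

127284/13427

Use the convergent recurrence hₖ = aₖ·hₖ₋₁ + hₖ₋₂ (and likewise for the denominators kₖ):
a_0 = 9: 9/1
a_1 = 2: 19/2
a_2 = 11: 218/23
a_3 = 1: 237/25
a_4 = 4: 1166/123
a_5 = 1: 1403/148
a_6 = 1: 2569/271
a_7 = 49: 127284/13427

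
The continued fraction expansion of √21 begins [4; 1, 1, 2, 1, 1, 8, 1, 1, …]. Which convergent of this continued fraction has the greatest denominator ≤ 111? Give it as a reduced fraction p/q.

472/103

a_0 = 4: 4/1  (≤ bound)
a_1 = 1: 5/1  (≤ bound)
a_2 = 1: 9/2  (≤ bound)
a_3 = 2: 23/5  (≤ bound)
a_4 = 1: 32/7  (≤ bound)
a_5 = 1: 55/12  (≤ bound)
a_6 = 8: 472/103  (≤ bound)
a_7 = 1: 527/115  (> 111, stop)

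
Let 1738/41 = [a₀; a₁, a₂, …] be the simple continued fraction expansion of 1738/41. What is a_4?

3

1738 ÷ 41 → quotient 42, remainder 16
41 ÷ 16 → quotient 2, remainder 9
16 ÷ 9 → quotient 1, remainder 7
9 ÷ 7 → quotient 1, remainder 2
7 ÷ 2 → quotient 3, remainder 1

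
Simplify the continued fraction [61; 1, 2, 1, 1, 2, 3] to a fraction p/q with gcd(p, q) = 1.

a_0 = 61: 61/1
a_1 = 1: 62/1
a_2 = 2: 185/3
a_3 = 1: 247/4
a_4 = 1: 432/7
a_5 = 2: 1111/18
a_6 = 3: 3765/61

3765/61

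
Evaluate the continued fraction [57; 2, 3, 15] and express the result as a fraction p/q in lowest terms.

Collapse the nested fraction from the inside out:
Start with 15.
3 + 1/(15/1) = 3 + 1/15 = 46/15
2 + 1/(46/15) = 2 + 15/46 = 107/46
57 + 1/(107/46) = 57 + 46/107 = 6145/107

6145/107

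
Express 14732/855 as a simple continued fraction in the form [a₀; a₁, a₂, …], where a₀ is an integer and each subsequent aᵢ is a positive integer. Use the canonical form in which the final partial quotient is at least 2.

[17; 4, 2, 1, 15, 1, 3]

14732 ÷ 855 → quotient 17, remainder 197
855 ÷ 197 → quotient 4, remainder 67
197 ÷ 67 → quotient 2, remainder 63
67 ÷ 63 → quotient 1, remainder 4
63 ÷ 4 → quotient 15, remainder 3
4 ÷ 3 → quotient 1, remainder 1
3 ÷ 1 → quotient 3, remainder 0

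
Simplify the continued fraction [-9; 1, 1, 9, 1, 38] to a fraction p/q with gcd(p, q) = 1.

-6925/817

a_0 = -9: -9/1
a_1 = 1: -8/1
a_2 = 1: -17/2
a_3 = 9: -161/19
a_4 = 1: -178/21
a_5 = 38: -6925/817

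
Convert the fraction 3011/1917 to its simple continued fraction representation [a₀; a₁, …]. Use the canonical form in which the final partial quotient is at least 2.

[1; 1, 1, 3, 27, 10]

3011 ÷ 1917 → quotient 1, remainder 1094
1917 ÷ 1094 → quotient 1, remainder 823
1094 ÷ 823 → quotient 1, remainder 271
823 ÷ 271 → quotient 3, remainder 10
271 ÷ 10 → quotient 27, remainder 1
10 ÷ 1 → quotient 10, remainder 0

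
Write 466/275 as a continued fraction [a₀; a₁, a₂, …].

Repeatedly divide and take the remainder:
466 = 1·275 + 191, so a_0 = 1
275 = 1·191 + 84, so a_1 = 1
191 = 2·84 + 23, so a_2 = 2
84 = 3·23 + 15, so a_3 = 3
23 = 1·15 + 8, so a_4 = 1
15 = 1·8 + 7, so a_5 = 1
8 = 1·7 + 1, so a_6 = 1
7 = 7·1 + 0, so a_7 = 7

[1; 1, 2, 3, 1, 1, 1, 7]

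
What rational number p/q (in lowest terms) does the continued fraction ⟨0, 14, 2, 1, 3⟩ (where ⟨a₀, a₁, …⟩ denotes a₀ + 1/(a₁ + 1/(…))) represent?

a_0 = 0: 0/1
a_1 = 14: 1/14
a_2 = 2: 2/29
a_3 = 1: 3/43
a_4 = 3: 11/158

11/158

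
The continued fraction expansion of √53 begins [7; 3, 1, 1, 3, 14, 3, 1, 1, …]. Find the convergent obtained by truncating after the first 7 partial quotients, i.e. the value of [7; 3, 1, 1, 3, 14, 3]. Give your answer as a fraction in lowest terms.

a_0 = 7: 7/1
a_1 = 3: 22/3
a_2 = 1: 29/4
a_3 = 1: 51/7
a_4 = 3: 182/25
a_5 = 14: 2599/357
a_6 = 3: 7979/1096

7979/1096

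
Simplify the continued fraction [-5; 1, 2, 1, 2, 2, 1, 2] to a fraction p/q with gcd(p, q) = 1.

-427/100

Use the convergent recurrence hₖ = aₖ·hₖ₋₁ + hₖ₋₂ (and likewise for the denominators kₖ):
a_0 = -5: -5/1
a_1 = 1: -4/1
a_2 = 2: -13/3
a_3 = 1: -17/4
a_4 = 2: -47/11
a_5 = 2: -111/26
a_6 = 1: -158/37
a_7 = 2: -427/100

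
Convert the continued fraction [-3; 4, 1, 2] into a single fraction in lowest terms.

Start with 2.
1 + 1/(2/1) = 1 + 1/2 = 3/2
4 + 1/(3/2) = 4 + 2/3 = 14/3
-3 + 1/(14/3) = -3 + 3/14 = -39/14

-39/14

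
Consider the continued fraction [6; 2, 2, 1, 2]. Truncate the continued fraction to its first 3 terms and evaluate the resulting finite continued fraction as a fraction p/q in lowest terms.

Start with 2.
2 + 1/(2/1) = 2 + 1/2 = 5/2
6 + 1/(5/2) = 6 + 2/5 = 32/5

32/5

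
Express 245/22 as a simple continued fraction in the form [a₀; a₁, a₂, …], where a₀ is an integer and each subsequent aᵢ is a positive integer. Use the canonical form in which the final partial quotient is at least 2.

[11; 7, 3]

⌊245/22⌋ = 11, remainder 3
⌊22/3⌋ = 7, remainder 1
⌊3/1⌋ = 3, remainder 0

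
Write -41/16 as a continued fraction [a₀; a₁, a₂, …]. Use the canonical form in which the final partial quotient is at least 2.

Apply division with remainder until the remainder is 0:
⌊-41/16⌋ = -3, remainder 7
⌊16/7⌋ = 2, remainder 2
⌊7/2⌋ = 3, remainder 1
⌊2/1⌋ = 2, remainder 0

[-3; 2, 3, 2]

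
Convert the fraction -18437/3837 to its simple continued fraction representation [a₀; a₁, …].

-18437 = -5·3837 + 748, so a_0 = -5
3837 = 5·748 + 97, so a_1 = 5
748 = 7·97 + 69, so a_2 = 7
97 = 1·69 + 28, so a_3 = 1
69 = 2·28 + 13, so a_4 = 2
28 = 2·13 + 2, so a_5 = 2
13 = 6·2 + 1, so a_6 = 6
2 = 2·1 + 0, so a_7 = 2

[-5; 5, 7, 1, 2, 2, 6, 2]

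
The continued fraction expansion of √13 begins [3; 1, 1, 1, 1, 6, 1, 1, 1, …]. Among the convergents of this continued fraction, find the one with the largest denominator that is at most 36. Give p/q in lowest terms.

List convergents until the denominator exceeds the bound:
a_0 = 3: 3/1  (≤ bound)
a_1 = 1: 4/1  (≤ bound)
a_2 = 1: 7/2  (≤ bound)
a_3 = 1: 11/3  (≤ bound)
a_4 = 1: 18/5  (≤ bound)
a_5 = 6: 119/33  (≤ bound)
a_6 = 1: 137/38  (> 36, stop)

119/33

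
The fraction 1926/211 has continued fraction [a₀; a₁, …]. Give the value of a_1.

7

⌊1926/211⌋ = 9, remainder 27
⌊211/27⌋ = 7, remainder 22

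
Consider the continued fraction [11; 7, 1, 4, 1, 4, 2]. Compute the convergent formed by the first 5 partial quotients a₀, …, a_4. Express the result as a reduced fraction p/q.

Use the convergent recurrence hₖ = aₖ·hₖ₋₁ + hₖ₋₂ (and likewise for the denominators kₖ):
a_0 = 11: 11/1
a_1 = 7: 78/7
a_2 = 1: 89/8
a_3 = 4: 434/39
a_4 = 1: 523/47

523/47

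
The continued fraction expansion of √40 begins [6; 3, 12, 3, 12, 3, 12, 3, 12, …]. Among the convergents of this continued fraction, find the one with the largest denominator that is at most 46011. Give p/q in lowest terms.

a_0 = 6: 6/1  (≤ bound)
a_1 = 3: 19/3  (≤ bound)
a_2 = 12: 234/37  (≤ bound)
a_3 = 3: 721/114  (≤ bound)
a_4 = 12: 8886/1405  (≤ bound)
a_5 = 3: 27379/4329  (≤ bound)
a_6 = 12: 337434/53353  (> 46011, stop)

27379/4329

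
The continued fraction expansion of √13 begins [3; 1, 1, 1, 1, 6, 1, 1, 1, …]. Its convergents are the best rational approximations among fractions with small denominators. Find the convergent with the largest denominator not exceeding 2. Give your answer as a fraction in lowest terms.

List convergents until the denominator exceeds the bound:
a_0 = 3: 3/1  (≤ bound)
a_1 = 1: 4/1  (≤ bound)
a_2 = 1: 7/2  (≤ bound)
a_3 = 1: 11/3  (> 2, stop)

7/2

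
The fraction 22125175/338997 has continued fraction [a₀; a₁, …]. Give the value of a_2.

1

22125175 ÷ 338997 → quotient 65, remainder 90370
338997 ÷ 90370 → quotient 3, remainder 67887
90370 ÷ 67887 → quotient 1, remainder 22483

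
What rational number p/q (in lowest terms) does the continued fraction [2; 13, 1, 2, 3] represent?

284/137

a_0 = 2: 2/1
a_1 = 13: 27/13
a_2 = 1: 29/14
a_3 = 2: 85/41
a_4 = 3: 284/137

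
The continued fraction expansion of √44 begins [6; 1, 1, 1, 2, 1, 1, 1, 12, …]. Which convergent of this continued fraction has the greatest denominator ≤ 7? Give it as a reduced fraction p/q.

20/3

a_0 = 6: 6/1  (≤ bound)
a_1 = 1: 7/1  (≤ bound)
a_2 = 1: 13/2  (≤ bound)
a_3 = 1: 20/3  (≤ bound)
a_4 = 2: 53/8  (> 7, stop)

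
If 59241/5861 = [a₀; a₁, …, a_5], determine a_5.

12

⌊59241/5861⌋ = 10, remainder 631
⌊5861/631⌋ = 9, remainder 182
⌊631/182⌋ = 3, remainder 85
⌊182/85⌋ = 2, remainder 12
⌊85/12⌋ = 7, remainder 1
⌊12/1⌋ = 12, remainder 0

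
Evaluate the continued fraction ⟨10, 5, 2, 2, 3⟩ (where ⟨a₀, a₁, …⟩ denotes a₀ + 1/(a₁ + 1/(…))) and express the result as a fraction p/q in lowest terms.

937/92

a_0 = 10: 10/1
a_1 = 5: 51/5
a_2 = 2: 112/11
a_3 = 2: 275/27
a_4 = 3: 937/92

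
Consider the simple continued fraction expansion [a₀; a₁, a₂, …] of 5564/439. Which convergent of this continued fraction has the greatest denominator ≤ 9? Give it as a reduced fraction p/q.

38/3

a_0 = 12: 12/1  (≤ bound)
a_1 = 1: 13/1  (≤ bound)
a_2 = 2: 38/3  (≤ bound)
a_3 = 14: 545/43  (> 9, stop)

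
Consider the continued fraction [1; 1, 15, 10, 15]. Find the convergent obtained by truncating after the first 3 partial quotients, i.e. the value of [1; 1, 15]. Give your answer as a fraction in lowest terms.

Start with 15.
1 + 1/(15/1) = 1 + 1/15 = 16/15
1 + 1/(16/15) = 1 + 15/16 = 31/16

31/16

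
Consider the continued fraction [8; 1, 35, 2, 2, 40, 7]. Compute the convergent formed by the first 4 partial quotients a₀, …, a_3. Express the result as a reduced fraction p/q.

Build up convergents one term at a time:
a_0 = 8: 8/1
a_1 = 1: 9/1
a_2 = 35: 323/36
a_3 = 2: 655/73

655/73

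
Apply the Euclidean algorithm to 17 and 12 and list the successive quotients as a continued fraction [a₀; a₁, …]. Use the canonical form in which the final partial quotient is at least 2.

[1; 2, 2, 2]

17 ÷ 12 → quotient 1, remainder 5
12 ÷ 5 → quotient 2, remainder 2
5 ÷ 2 → quotient 2, remainder 1
2 ÷ 1 → quotient 2, remainder 0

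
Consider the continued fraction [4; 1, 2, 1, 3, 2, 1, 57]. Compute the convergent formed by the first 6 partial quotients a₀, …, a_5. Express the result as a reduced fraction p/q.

161/34

Starting at the tail and folding back:
Start with 2.
3 + 1/(2/1) = 3 + 1/2 = 7/2
1 + 1/(7/2) = 1 + 2/7 = 9/7
2 + 1/(9/7) = 2 + 7/9 = 25/9
1 + 1/(25/9) = 1 + 9/25 = 34/25
4 + 1/(34/25) = 4 + 25/34 = 161/34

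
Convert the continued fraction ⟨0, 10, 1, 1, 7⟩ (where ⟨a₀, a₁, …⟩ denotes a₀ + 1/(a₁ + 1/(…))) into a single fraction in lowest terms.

Compute successive convergents:
a_0 = 0: 0/1
a_1 = 10: 1/10
a_2 = 1: 1/11
a_3 = 1: 2/21
a_4 = 7: 15/158

15/158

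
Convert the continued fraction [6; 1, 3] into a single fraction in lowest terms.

27/4

a_0 = 6: 6/1
a_1 = 1: 7/1
a_2 = 3: 27/4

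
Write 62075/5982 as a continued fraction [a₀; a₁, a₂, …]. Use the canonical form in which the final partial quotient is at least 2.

62075 ÷ 5982 → quotient 10, remainder 2255
5982 ÷ 2255 → quotient 2, remainder 1472
2255 ÷ 1472 → quotient 1, remainder 783
1472 ÷ 783 → quotient 1, remainder 689
783 ÷ 689 → quotient 1, remainder 94
689 ÷ 94 → quotient 7, remainder 31
94 ÷ 31 → quotient 3, remainder 1
31 ÷ 1 → quotient 31, remainder 0

[10; 2, 1, 1, 1, 7, 3, 31]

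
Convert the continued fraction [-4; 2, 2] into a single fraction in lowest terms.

-18/5

Build up convergents one term at a time:
a_0 = -4: -4/1
a_1 = 2: -7/2
a_2 = 2: -18/5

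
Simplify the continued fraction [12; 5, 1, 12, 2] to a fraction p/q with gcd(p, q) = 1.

Start with 2.
12 + 1/(2/1) = 12 + 1/2 = 25/2
1 + 1/(25/2) = 1 + 2/25 = 27/25
5 + 1/(27/25) = 5 + 25/27 = 160/27
12 + 1/(160/27) = 12 + 27/160 = 1947/160

1947/160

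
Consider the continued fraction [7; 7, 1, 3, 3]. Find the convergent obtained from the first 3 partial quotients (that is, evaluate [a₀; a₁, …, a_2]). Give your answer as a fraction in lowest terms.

Start with 1.
7 + 1/(1/1) = 7 + 1/1 = 8/1
7 + 1/(8/1) = 7 + 1/8 = 57/8

57/8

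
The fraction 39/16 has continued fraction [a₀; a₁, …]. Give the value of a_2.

39 = 2·16 + 7, so a_0 = 2
16 = 2·7 + 2, so a_1 = 2
7 = 3·2 + 1, so a_2 = 3

3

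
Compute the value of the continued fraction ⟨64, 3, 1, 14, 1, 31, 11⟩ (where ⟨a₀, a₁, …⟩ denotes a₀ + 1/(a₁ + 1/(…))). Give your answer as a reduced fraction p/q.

1426117/22195

Start with 11.
31 + 1/(11/1) = 31 + 1/11 = 342/11
1 + 1/(342/11) = 1 + 11/342 = 353/342
14 + 1/(353/342) = 14 + 342/353 = 5284/353
1 + 1/(5284/353) = 1 + 353/5284 = 5637/5284
3 + 1/(5637/5284) = 3 + 5284/5637 = 22195/5637
64 + 1/(22195/5637) = 64 + 5637/22195 = 1426117/22195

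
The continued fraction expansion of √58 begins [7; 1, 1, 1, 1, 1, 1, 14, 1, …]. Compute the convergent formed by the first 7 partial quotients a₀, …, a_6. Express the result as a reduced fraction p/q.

Start with 1.
1 + 1/(1/1) = 1 + 1/1 = 2/1
1 + 1/(2/1) = 1 + 1/2 = 3/2
1 + 1/(3/2) = 1 + 2/3 = 5/3
1 + 1/(5/3) = 1 + 3/5 = 8/5
1 + 1/(8/5) = 1 + 5/8 = 13/8
7 + 1/(13/8) = 7 + 8/13 = 99/13

99/13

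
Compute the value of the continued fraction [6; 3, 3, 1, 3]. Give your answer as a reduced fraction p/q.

309/49

a_0 = 6: 6/1
a_1 = 3: 19/3
a_2 = 3: 63/10
a_3 = 1: 82/13
a_4 = 3: 309/49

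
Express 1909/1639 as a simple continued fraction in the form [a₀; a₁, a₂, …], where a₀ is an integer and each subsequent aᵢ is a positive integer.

1909 = 1·1639 + 270, so a_0 = 1
1639 = 6·270 + 19, so a_1 = 6
270 = 14·19 + 4, so a_2 = 14
19 = 4·4 + 3, so a_3 = 4
4 = 1·3 + 1, so a_4 = 1
3 = 3·1 + 0, so a_5 = 3

[1; 6, 14, 4, 1, 3]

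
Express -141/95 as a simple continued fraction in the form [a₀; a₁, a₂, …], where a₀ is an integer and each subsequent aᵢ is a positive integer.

[-2; 1, 1, 15, 3]

Repeatedly divide and take the remainder:
-141 = -2·95 + 49, so a_0 = -2
95 = 1·49 + 46, so a_1 = 1
49 = 1·46 + 3, so a_2 = 1
46 = 15·3 + 1, so a_3 = 15
3 = 3·1 + 0, so a_4 = 3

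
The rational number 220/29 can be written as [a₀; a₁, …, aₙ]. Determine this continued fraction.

220 = 7·29 + 17, so a_0 = 7
29 = 1·17 + 12, so a_1 = 1
17 = 1·12 + 5, so a_2 = 1
12 = 2·5 + 2, so a_3 = 2
5 = 2·2 + 1, so a_4 = 2
2 = 2·1 + 0, so a_5 = 2

[7; 1, 1, 2, 2, 2]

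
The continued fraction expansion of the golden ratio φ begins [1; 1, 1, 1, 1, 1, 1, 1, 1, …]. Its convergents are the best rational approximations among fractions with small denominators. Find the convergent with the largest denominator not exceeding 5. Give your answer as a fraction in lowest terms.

a_0 = 1: 1/1  (≤ bound)
a_1 = 1: 2/1  (≤ bound)
a_2 = 1: 3/2  (≤ bound)
a_3 = 1: 5/3  (≤ bound)
a_4 = 1: 8/5  (≤ bound)
a_5 = 1: 13/8  (> 5, stop)

8/5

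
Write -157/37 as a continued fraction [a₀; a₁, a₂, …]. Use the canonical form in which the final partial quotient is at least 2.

[-5; 1, 3, 9]

-157 ÷ 37 → quotient -5, remainder 28
37 ÷ 28 → quotient 1, remainder 9
28 ÷ 9 → quotient 3, remainder 1
9 ÷ 1 → quotient 9, remainder 0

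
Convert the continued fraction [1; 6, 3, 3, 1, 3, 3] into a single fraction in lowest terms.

Use the convergent recurrence hₖ = aₖ·hₖ₋₁ + hₖ₋₂ (and likewise for the denominators kₖ):
a_0 = 1: 1/1
a_1 = 6: 7/6
a_2 = 3: 22/19
a_3 = 3: 73/63
a_4 = 1: 95/82
a_5 = 3: 358/309
a_6 = 3: 1169/1009

1169/1009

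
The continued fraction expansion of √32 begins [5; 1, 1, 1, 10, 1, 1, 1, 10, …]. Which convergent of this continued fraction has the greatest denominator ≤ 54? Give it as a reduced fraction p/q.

198/35

a_0 = 5: 5/1  (≤ bound)
a_1 = 1: 6/1  (≤ bound)
a_2 = 1: 11/2  (≤ bound)
a_3 = 1: 17/3  (≤ bound)
a_4 = 10: 181/32  (≤ bound)
a_5 = 1: 198/35  (≤ bound)
a_6 = 1: 379/67  (> 54, stop)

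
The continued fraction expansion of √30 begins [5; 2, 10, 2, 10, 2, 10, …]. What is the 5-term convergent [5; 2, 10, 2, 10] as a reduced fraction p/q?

2525/461

Use the convergent recurrence hₖ = aₖ·hₖ₋₁ + hₖ₋₂ (and likewise for the denominators kₖ):
a_0 = 5: 5/1
a_1 = 2: 11/2
a_2 = 10: 115/21
a_3 = 2: 241/44
a_4 = 10: 2525/461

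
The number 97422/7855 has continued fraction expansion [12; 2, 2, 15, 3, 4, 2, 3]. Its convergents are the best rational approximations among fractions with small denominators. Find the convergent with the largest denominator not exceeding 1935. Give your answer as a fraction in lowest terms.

12663/1021

a_0 = 12: 12/1  (≤ bound)
a_1 = 2: 25/2  (≤ bound)
a_2 = 2: 62/5  (≤ bound)
a_3 = 15: 955/77  (≤ bound)
a_4 = 3: 2927/236  (≤ bound)
a_5 = 4: 12663/1021  (≤ bound)
a_6 = 2: 28253/2278  (> 1935, stop)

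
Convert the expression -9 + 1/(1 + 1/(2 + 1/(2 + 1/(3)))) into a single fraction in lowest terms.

-199/24

a_0 = -9: -9/1
a_1 = 1: -8/1
a_2 = 2: -25/3
a_3 = 2: -58/7
a_4 = 3: -199/24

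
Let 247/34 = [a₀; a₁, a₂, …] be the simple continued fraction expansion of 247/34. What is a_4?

2

247 ÷ 34 → quotient 7, remainder 9
34 ÷ 9 → quotient 3, remainder 7
9 ÷ 7 → quotient 1, remainder 2
7 ÷ 2 → quotient 3, remainder 1
2 ÷ 1 → quotient 2, remainder 0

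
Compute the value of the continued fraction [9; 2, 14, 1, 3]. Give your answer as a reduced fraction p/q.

1157/122

Start with 3.
1 + 1/(3/1) = 1 + 1/3 = 4/3
14 + 1/(4/3) = 14 + 3/4 = 59/4
2 + 1/(59/4) = 2 + 4/59 = 122/59
9 + 1/(122/59) = 9 + 59/122 = 1157/122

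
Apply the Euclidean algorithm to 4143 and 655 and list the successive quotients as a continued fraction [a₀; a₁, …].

4143 ÷ 655 → quotient 6, remainder 213
655 ÷ 213 → quotient 3, remainder 16
213 ÷ 16 → quotient 13, remainder 5
16 ÷ 5 → quotient 3, remainder 1
5 ÷ 1 → quotient 5, remainder 0

[6; 3, 13, 3, 5]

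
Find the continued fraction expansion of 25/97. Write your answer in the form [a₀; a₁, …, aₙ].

25 = 0·97 + 25, so a_0 = 0
97 = 3·25 + 22, so a_1 = 3
25 = 1·22 + 3, so a_2 = 1
22 = 7·3 + 1, so a_3 = 7
3 = 3·1 + 0, so a_4 = 3

[0; 3, 1, 7, 3]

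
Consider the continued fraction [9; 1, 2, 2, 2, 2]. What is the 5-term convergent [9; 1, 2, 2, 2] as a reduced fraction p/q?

165/17

Start with 2.
2 + 1/(2/1) = 2 + 1/2 = 5/2
2 + 1/(5/2) = 2 + 2/5 = 12/5
1 + 1/(12/5) = 1 + 5/12 = 17/12
9 + 1/(17/12) = 9 + 12/17 = 165/17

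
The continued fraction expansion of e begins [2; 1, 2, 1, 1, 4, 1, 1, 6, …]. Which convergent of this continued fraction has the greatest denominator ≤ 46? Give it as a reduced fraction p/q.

106/39

List convergents until the denominator exceeds the bound:
a_0 = 2: 2/1  (≤ bound)
a_1 = 1: 3/1  (≤ bound)
a_2 = 2: 8/3  (≤ bound)
a_3 = 1: 11/4  (≤ bound)
a_4 = 1: 19/7  (≤ bound)
a_5 = 4: 87/32  (≤ bound)
a_6 = 1: 106/39  (≤ bound)
a_7 = 1: 193/71  (> 46, stop)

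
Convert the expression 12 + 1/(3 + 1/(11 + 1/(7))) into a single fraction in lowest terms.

Start with 7.
11 + 1/(7/1) = 11 + 1/7 = 78/7
3 + 1/(78/7) = 3 + 7/78 = 241/78
12 + 1/(241/78) = 12 + 78/241 = 2970/241

2970/241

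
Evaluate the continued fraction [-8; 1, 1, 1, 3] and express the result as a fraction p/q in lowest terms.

Use the convergent recurrence hₖ = aₖ·hₖ₋₁ + hₖ₋₂ (and likewise for the denominators kₖ):
a_0 = -8: -8/1
a_1 = 1: -7/1
a_2 = 1: -15/2
a_3 = 1: -22/3
a_4 = 3: -81/11

-81/11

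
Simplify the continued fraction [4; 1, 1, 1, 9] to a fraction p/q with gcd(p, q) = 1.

Starting at the tail and folding back:
Start with 9.
1 + 1/(9/1) = 1 + 1/9 = 10/9
1 + 1/(10/9) = 1 + 9/10 = 19/10
1 + 1/(19/10) = 1 + 10/19 = 29/19
4 + 1/(29/19) = 4 + 19/29 = 135/29

135/29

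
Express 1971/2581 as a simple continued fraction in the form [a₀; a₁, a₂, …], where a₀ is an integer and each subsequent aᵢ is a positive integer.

1971 = 0·2581 + 1971, so a_0 = 0
2581 = 1·1971 + 610, so a_1 = 1
1971 = 3·610 + 141, so a_2 = 3
610 = 4·141 + 46, so a_3 = 4
141 = 3·46 + 3, so a_4 = 3
46 = 15·3 + 1, so a_5 = 15
3 = 3·1 + 0, so a_6 = 3

[0; 1, 3, 4, 3, 15, 3]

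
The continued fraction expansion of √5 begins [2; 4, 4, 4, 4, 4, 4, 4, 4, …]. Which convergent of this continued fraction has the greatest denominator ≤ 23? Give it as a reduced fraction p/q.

List convergents until the denominator exceeds the bound:
a_0 = 2: 2/1  (≤ bound)
a_1 = 4: 9/4  (≤ bound)
a_2 = 4: 38/17  (≤ bound)
a_3 = 4: 161/72  (> 23, stop)

38/17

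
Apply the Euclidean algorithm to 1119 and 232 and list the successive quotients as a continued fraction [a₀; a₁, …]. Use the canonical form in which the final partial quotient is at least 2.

Apply division with remainder until the remainder is 0:
⌊1119/232⌋ = 4, remainder 191
⌊232/191⌋ = 1, remainder 41
⌊191/41⌋ = 4, remainder 27
⌊41/27⌋ = 1, remainder 14
⌊27/14⌋ = 1, remainder 13
⌊14/13⌋ = 1, remainder 1
⌊13/1⌋ = 13, remainder 0

[4; 1, 4, 1, 1, 1, 13]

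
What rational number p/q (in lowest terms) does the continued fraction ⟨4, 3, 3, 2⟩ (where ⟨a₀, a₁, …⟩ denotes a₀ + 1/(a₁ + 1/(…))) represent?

99/23

Start with 2.
3 + 1/(2/1) = 3 + 1/2 = 7/2
3 + 1/(7/2) = 3 + 2/7 = 23/7
4 + 1/(23/7) = 4 + 7/23 = 99/23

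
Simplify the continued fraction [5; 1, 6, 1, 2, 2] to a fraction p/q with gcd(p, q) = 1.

317/54

Start with 2.
2 + 1/(2/1) = 2 + 1/2 = 5/2
1 + 1/(5/2) = 1 + 2/5 = 7/5
6 + 1/(7/5) = 6 + 5/7 = 47/7
1 + 1/(47/7) = 1 + 7/47 = 54/47
5 + 1/(54/47) = 5 + 47/54 = 317/54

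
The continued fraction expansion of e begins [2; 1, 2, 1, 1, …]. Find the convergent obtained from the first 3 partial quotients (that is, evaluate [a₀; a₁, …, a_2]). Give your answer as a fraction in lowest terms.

Collapse the nested fraction from the inside out:
Start with 2.
1 + 1/(2/1) = 1 + 1/2 = 3/2
2 + 1/(3/2) = 2 + 2/3 = 8/3

8/3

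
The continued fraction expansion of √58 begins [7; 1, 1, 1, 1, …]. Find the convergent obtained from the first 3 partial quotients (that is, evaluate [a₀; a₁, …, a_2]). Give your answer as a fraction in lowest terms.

15/2

Starting at the tail and folding back:
Start with 1.
1 + 1/(1/1) = 1 + 1/1 = 2/1
7 + 1/(2/1) = 7 + 1/2 = 15/2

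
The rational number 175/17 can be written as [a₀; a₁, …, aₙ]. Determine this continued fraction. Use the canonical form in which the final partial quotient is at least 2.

175 = 10·17 + 5, so a_0 = 10
17 = 3·5 + 2, so a_1 = 3
5 = 2·2 + 1, so a_2 = 2
2 = 2·1 + 0, so a_3 = 2

[10; 3, 2, 2]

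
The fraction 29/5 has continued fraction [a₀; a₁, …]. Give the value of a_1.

Repeatedly divide and take the remainder:
29 ÷ 5 → quotient 5, remainder 4
5 ÷ 4 → quotient 1, remainder 1

1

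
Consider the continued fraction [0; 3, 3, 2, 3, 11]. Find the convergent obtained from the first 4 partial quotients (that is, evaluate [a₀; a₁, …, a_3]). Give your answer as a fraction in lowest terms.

a_0 = 0: 0/1
a_1 = 3: 1/3
a_2 = 3: 3/10
a_3 = 2: 7/23

7/23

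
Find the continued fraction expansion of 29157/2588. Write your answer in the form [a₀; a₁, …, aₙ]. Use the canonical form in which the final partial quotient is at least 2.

Apply division with remainder until the remainder is 0:
⌊29157/2588⌋ = 11, remainder 689
⌊2588/689⌋ = 3, remainder 521
⌊689/521⌋ = 1, remainder 168
⌊521/168⌋ = 3, remainder 17
⌊168/17⌋ = 9, remainder 15
⌊17/15⌋ = 1, remainder 2
⌊15/2⌋ = 7, remainder 1
⌊2/1⌋ = 2, remainder 0

[11; 3, 1, 3, 9, 1, 7, 2]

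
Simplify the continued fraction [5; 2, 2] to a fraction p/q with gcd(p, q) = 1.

27/5

Collapse the nested fraction from the inside out:
Start with 2.
2 + 1/(2/1) = 2 + 1/2 = 5/2
5 + 1/(5/2) = 5 + 2/5 = 27/5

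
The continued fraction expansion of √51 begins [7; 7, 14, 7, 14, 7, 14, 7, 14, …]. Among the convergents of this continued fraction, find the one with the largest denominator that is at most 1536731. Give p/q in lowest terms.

a_0 = 7: 7/1  (≤ bound)
a_1 = 7: 50/7  (≤ bound)
a_2 = 14: 707/99  (≤ bound)
a_3 = 7: 4999/700  (≤ bound)
a_4 = 14: 70693/9899  (≤ bound)
a_5 = 7: 499850/69993  (≤ bound)
a_6 = 14: 7068593/989801  (≤ bound)
a_7 = 7: 49980001/6998600  (> 1536731, stop)

7068593/989801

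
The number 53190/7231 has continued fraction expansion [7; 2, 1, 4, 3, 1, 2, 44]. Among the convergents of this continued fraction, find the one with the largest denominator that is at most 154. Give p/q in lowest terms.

List convergents until the denominator exceeds the bound:
a_0 = 7: 7/1  (≤ bound)
a_1 = 2: 15/2  (≤ bound)
a_2 = 1: 22/3  (≤ bound)
a_3 = 4: 103/14  (≤ bound)
a_4 = 3: 331/45  (≤ bound)
a_5 = 1: 434/59  (≤ bound)
a_6 = 2: 1199/163  (> 154, stop)

434/59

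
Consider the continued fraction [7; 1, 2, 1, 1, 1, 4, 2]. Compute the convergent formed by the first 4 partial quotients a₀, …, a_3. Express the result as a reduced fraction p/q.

a_0 = 7: 7/1
a_1 = 1: 8/1
a_2 = 2: 23/3
a_3 = 1: 31/4

31/4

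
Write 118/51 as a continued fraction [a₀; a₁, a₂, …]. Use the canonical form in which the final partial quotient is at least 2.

[2; 3, 5, 3]

Run the Euclidean algorithm, recording each quotient:
118 ÷ 51 → quotient 2, remainder 16
51 ÷ 16 → quotient 3, remainder 3
16 ÷ 3 → quotient 5, remainder 1
3 ÷ 1 → quotient 3, remainder 0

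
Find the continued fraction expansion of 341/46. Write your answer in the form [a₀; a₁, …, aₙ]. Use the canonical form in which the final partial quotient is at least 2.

341 = 7·46 + 19, so a_0 = 7
46 = 2·19 + 8, so a_1 = 2
19 = 2·8 + 3, so a_2 = 2
8 = 2·3 + 2, so a_3 = 2
3 = 1·2 + 1, so a_4 = 1
2 = 2·1 + 0, so a_5 = 2

[7; 2, 2, 2, 1, 2]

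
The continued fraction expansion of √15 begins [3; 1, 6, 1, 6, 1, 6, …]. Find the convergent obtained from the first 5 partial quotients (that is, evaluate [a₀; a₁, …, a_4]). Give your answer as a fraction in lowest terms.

a_0 = 3: 3/1
a_1 = 1: 4/1
a_2 = 6: 27/7
a_3 = 1: 31/8
a_4 = 6: 213/55

213/55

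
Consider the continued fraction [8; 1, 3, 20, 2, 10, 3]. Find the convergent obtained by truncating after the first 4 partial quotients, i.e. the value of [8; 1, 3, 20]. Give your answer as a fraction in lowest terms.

709/81

Build up convergents one term at a time:
a_0 = 8: 8/1
a_1 = 1: 9/1
a_2 = 3: 35/4
a_3 = 20: 709/81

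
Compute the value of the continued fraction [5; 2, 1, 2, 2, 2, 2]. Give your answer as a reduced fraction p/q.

Start with 2.
2 + 1/(2/1) = 2 + 1/2 = 5/2
2 + 1/(5/2) = 2 + 2/5 = 12/5
2 + 1/(12/5) = 2 + 5/12 = 29/12
1 + 1/(29/12) = 1 + 12/29 = 41/29
2 + 1/(41/29) = 2 + 29/41 = 111/41
5 + 1/(111/41) = 5 + 41/111 = 596/111

596/111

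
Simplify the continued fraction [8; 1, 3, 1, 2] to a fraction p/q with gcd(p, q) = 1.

Start with 2.
1 + 1/(2/1) = 1 + 1/2 = 3/2
3 + 1/(3/2) = 3 + 2/3 = 11/3
1 + 1/(11/3) = 1 + 3/11 = 14/11
8 + 1/(14/11) = 8 + 11/14 = 123/14

123/14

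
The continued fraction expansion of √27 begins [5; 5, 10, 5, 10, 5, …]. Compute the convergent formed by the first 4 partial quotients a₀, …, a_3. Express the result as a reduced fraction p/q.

1351/260

Use the convergent recurrence hₖ = aₖ·hₖ₋₁ + hₖ₋₂ (and likewise for the denominators kₖ):
a_0 = 5: 5/1
a_1 = 5: 26/5
a_2 = 10: 265/51
a_3 = 5: 1351/260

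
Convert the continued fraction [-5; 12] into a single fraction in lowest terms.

-59/12

Build up convergents one term at a time:
a_0 = -5: -5/1
a_1 = 12: -59/12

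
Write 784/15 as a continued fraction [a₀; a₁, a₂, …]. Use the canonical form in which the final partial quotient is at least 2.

[52; 3, 1, 3]

784 ÷ 15 → quotient 52, remainder 4
15 ÷ 4 → quotient 3, remainder 3
4 ÷ 3 → quotient 1, remainder 1
3 ÷ 1 → quotient 3, remainder 0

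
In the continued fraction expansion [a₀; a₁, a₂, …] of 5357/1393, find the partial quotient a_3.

2

⌊5357/1393⌋ = 3, remainder 1178
⌊1393/1178⌋ = 1, remainder 215
⌊1178/215⌋ = 5, remainder 103
⌊215/103⌋ = 2, remainder 9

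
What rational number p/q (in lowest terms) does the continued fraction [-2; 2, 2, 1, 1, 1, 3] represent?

a_0 = -2: -2/1
a_1 = 2: -3/2
a_2 = 2: -8/5
a_3 = 1: -11/7
a_4 = 1: -19/12
a_5 = 1: -30/19
a_6 = 3: -109/69

-109/69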